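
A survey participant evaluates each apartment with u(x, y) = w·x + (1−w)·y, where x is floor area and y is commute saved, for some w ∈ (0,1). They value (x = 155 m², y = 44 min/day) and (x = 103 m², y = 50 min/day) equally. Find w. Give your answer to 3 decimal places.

Equating utilities: w·155 + (1−w)·44 = w·103 + (1−w)·50.
Rearranging, 52·w − 6·(1−w) = 0.
Hence w = 6/(52+6) = 6/58 = 0.103.

w = 0.103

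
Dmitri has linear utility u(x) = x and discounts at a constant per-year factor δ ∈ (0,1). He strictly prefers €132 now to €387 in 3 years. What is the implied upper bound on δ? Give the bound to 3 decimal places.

δ < 0.699

Under u(x) = x this choice says 132 > δ^3·387.
Dividing by 387: δ^3 < 0.34109. Both sides are positive, so the cube root keeps the direction.
δ < 0.34109^(1/3) = 0.699.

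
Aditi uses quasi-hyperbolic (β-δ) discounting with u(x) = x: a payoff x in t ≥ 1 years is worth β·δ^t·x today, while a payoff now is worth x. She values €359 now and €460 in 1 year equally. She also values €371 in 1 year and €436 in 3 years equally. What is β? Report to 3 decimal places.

Both payoffs in the second observation are in the future, so β drops out: δ^1·371 = δ^3·436 ⇒ δ^2 = 371/436 = 0.85092, so δ = 0.92245.
Now use the now-vs-future pair: 359 = β·δ·460 gives β = 359/(0.92245·460) ≈ 0.846.

β ≈ 0.846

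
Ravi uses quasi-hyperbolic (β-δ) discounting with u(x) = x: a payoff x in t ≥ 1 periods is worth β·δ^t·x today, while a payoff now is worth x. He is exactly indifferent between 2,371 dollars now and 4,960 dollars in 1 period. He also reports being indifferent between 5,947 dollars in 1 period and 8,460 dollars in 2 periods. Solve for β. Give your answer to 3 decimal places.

The second indifference involves only future payoffs, so β cancels: β·δ^1·5947 = β·δ^2·8460, giving δ = 5947/8460 = 0.70296.
Substituting δ into 2371 = β·δ·4960: β = 2371/(3486.657) ≈ 0.680.

β ≈ 0.680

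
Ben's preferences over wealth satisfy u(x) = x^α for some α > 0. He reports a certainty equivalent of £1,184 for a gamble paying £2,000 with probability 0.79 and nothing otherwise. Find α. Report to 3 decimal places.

α ≈ 0.450

The lottery's expected utility is 0.79·u(2000) + 0.21·u(0) = 0.79·2000^α (since u(0) = 0 for α > 0).
Equating: 1184^α = 0.79·2000^α, i.e. 0.5920^α = 0.79.
Take logs: α = ln 0.79 / ln(1184/2000) ≈ 0.44964.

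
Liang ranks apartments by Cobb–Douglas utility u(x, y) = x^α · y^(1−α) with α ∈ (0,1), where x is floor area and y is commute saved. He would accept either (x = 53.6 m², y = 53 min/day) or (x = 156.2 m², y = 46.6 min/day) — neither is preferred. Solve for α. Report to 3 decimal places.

α ≈ 0.107

Set the two utilities equal: 53.6^α·53^(1−α) = 156.2^α·46.6^(1−α).
(53.6/156.2)^α = (46.6/53)^(1−α); take logs: α·ln(53.6/156.2) = (1−α)·ln(46.6/53), i.e. α·-1.069588 = (1−α)·-0.128691.
Thus α·(-1.198279) = -0.128691, so α = -0.128691/-1.198279 ≈ 0.107.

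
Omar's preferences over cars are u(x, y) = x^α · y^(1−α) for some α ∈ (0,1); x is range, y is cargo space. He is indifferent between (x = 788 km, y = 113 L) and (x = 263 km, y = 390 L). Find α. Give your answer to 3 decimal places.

α ≈ 0.530

Set the two utilities equal: 788^α·113^(1−α) = 263^α·390^(1−α).
Rearrange to (788/263)^α = (390/113)^(1−α) and take logs: α·1.097344 = (1−α)·1.238759.
With A = 1.097344 and B = 1.238759: α·A = (1−α)·B, so α = B/(A+B) = 1.238759/2.336103 ≈ 0.530.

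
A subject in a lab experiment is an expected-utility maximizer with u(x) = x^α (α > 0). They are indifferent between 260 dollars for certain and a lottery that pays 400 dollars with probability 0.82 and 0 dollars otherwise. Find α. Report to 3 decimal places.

α ≈ 0.461

EU(lottery) = 0.82·400^α + 0.18·0 = 0.82·400^α.
Indifference: 260^α = 0.82·400^α, so (260/400)^α = 0.82.
Taking logs: α·ln(260/400) = ln(0.82), so α = -0.198451 / -0.430783 ≈ 0.461.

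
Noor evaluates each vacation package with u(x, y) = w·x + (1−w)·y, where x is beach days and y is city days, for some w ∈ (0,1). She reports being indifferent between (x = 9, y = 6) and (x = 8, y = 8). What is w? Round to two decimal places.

w = 0.67

u(9,6) = u(8,8) means w·9 + (1−w)·6 = w·8 + (1−w)·8.
Rearranging, 1·w − 2·(1−w) = 0.
Hence w = 2/(1+2) = 2/3 = 0.67.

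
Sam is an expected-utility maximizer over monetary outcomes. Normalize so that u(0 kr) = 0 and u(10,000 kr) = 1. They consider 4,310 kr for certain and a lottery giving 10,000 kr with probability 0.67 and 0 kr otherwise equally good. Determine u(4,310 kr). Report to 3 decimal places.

The indifference gives u(4,310 kr) = 0.67·u(10,000 kr) + 0.33·u(0 kr) = 0.67·1 + 0.33·0 = 0.67.

0.670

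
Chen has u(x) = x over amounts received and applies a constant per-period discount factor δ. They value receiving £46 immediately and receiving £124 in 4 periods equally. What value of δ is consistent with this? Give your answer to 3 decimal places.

δ ≈ 0.780

Indifference means u(46) = δ^4 · u(124), so δ^4 = u(46)/u(124).
With u(x) = x: δ^4 = 46/124 = 0.37097.
Hence δ = (0.37097)^(1/4) = 0.78043.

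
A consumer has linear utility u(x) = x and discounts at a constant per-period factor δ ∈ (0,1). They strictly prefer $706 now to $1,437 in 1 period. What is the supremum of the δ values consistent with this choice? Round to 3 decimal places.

δ < 0.491

The preference means 706 > δ·1437.
Dividing through by 1437 gives δ < 0.49130.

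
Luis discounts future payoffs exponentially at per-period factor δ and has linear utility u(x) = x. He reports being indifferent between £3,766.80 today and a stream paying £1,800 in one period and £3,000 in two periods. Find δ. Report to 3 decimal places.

The stream is worth 1800δ + 3000δ² today, so 1800δ + 3000δ² = 3766.80.
That is, 3000δ² + 1800δ − 3766.80 = 0, a quadratic in δ.
δ = (−1800 + √(1800² + 4·3000·3766.80)) / (2·3000) = (−1800 + √48441600.00) / 6000 ≈ 0.860.

δ ≈ 0.860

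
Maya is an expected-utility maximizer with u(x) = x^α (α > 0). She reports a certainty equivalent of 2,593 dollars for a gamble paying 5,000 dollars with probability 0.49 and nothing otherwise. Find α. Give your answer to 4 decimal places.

EU(lottery) = 0.49·5000^α + 0.51·0 = 0.49·5000^α.
Indifference: 2593^α = 0.49·5000^α, so (2593/5000)^α = 0.49.
Taking logs: α·ln(2593/5000) = ln(0.49), so α = -0.7133499 / -0.6566224 ≈ 1.0864.

α ≈ 1.0864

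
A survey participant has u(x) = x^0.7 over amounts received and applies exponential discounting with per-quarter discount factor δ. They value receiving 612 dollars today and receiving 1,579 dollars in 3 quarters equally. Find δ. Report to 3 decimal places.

δ ≈ 0.802

The payoff in 3 quarters is discounted by δ^3, so u(612) = δ^3·u(1579) and δ^3 = u(612)/u(1579).
With u(x) = x^0.7: δ^3 = 612^0.7/1579^0.7 = (612/1579)^0.7 = 0.51506.
Hence δ = (0.51506)^(1/3) = 0.80159.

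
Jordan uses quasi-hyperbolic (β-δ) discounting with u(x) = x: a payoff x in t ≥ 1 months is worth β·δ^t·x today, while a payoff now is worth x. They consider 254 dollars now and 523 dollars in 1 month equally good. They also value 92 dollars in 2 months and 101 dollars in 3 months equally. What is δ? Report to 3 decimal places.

The second indifference involves only future payoffs, so β cancels: β·δ^2·92 = β·δ^3·101, giving δ = 92/101 = 0.91089.

δ ≈ 0.911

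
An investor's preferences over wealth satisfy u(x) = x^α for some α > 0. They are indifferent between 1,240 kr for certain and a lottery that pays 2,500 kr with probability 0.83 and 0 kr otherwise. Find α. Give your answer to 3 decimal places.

α ≈ 0.266

EU(lottery) = 0.83·2500^α + 0.17·0 = 0.83·2500^α.
Setting u(1240) equal to that: 1240^α = 0.83·2500^α ⇒ (1240/2500)^α = 0.83.
Taking logs: α·ln(1240/2500) = ln(0.83), so α = -0.186330 / -0.701179 ≈ 0.266.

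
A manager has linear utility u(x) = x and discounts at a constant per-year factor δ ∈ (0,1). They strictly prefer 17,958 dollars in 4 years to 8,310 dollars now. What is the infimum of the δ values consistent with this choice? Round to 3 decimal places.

δ > 0.825

Under u(x) = x this choice says 8310 < δ^4·17958.
Hence δ^4 > 8310/17958 = 0.46275, and x ↦ x^(1/4) is increasing on (0,∞).
δ > (8310/17958)^(1/4) ≈ 0.825.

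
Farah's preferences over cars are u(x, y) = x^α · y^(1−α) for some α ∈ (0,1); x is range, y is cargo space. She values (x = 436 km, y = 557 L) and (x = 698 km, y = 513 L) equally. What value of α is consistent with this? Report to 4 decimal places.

The Cobb–Douglas utilities coincide, so 436^α·557^(1−α) = 698^α·513^(1−α).
Rearrange to (436/698)^α = (513/557)^(1−α) and take logs: α·-0.4705769 = (1−α)·-0.0822894.
With A = -0.4705769 and B = -0.0822894: α·A = (1−α)·B, so α = B/(A+B) = -0.0822894/-0.5528663 ≈ 0.1488.

α ≈ 0.1488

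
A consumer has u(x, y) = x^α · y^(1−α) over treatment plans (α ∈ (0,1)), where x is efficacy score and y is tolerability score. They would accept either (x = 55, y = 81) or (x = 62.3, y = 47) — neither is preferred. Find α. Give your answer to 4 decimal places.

The Cobb–Douglas utilities coincide, so 55^α·81^(1−α) = 62.3^α·47^(1−α).
Rearrange to (55/62.3)^α = (47/81)^(1−α) and take logs: α·-0.1246282 = (1−α)·-0.5443016.
So α/(1−α) = (-0.5443016)/(-0.1246282) = 4.3674032, and α = 4.3674032/5.3674032 ≈ 0.8137.

α ≈ 0.8137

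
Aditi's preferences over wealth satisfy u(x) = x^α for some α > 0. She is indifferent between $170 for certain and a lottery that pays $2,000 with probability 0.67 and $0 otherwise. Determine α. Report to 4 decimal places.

α ≈ 0.1625

Since u(0) = 0, the lottery's EU is 0.67·2000^α.
Setting u(170) equal to that: 170^α = 0.67·2000^α ⇒ (170/2000)^α = 0.67.
Taking logs: α·ln(170/2000) = ln(0.67), so α = -0.4004776 / -2.4651040 ≈ 0.1625.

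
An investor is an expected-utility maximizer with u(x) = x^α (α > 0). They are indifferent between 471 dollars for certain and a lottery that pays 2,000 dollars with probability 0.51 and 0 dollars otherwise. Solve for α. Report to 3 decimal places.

α ≈ 0.466

EU(lottery) = 0.51·2000^α + 0.49·0 = 0.51·2000^α.
Setting u(471) equal to that: 471^α = 0.51·2000^α ⇒ (471/2000)^α = 0.51.
Taking logs: α·ln(471/2000) = ln(0.51), so α = -0.673345 / -1.446044 ≈ 0.466.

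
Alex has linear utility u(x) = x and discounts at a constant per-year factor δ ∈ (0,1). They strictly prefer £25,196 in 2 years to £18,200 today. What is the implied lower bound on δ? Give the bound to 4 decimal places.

Under u(x) = x this choice says 18200 < δ^2·25196.
Dividing by 25196: δ^2 > 0.72234. Both sides are positive, so the square root keeps the direction.
δ > (18200/25196)^(1/2) ≈ 0.8499.

δ > 0.8499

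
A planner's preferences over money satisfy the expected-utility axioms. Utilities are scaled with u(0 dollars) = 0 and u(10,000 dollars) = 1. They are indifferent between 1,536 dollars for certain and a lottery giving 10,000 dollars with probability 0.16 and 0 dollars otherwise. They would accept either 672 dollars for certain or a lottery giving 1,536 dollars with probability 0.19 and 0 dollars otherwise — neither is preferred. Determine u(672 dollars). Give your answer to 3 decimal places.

0.030

From the first indifference, u(1,536 dollars) = 0.16·u(10,000 dollars) + 0.84·u(0 dollars) = 0.16·1 + 0.84·0 = 0.16.
Then u(672 dollars) = 0.19·u(1,536 dollars) + 0.81·u(0 dollars) = 0.19·0.16 + 0.81·0.00 = 0.0304.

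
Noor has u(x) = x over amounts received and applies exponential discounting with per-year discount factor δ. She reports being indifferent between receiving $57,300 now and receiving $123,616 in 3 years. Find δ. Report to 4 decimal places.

Equating discounted utilities: u(57300) = δ^3·u(123616) ⇒ δ^3 = u(57300)/u(123616).
With u(x) = x: δ^3 = 57300/123616 = 0.46353.
Taking the cube root: δ = 0.46353^(1/3) ≈ 0.7739.

δ ≈ 0.7739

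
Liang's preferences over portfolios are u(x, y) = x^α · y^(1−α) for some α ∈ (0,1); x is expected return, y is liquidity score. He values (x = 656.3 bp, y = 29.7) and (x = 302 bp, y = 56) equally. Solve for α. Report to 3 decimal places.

α ≈ 0.450

Indifference: 656.3^α · 29.7^(1−α) = 302^α · 56^(1−α).
Taking logs: α·ln 656.3 + (1−α)·ln 29.7 = α·ln 302 + (1−α)·ln 56, i.e. α·0.776191 = (1−α)·0.634205.
So α/(1−α) = (0.634205)/(0.776191) = 0.817073, and α = 0.817073/1.817073 ≈ 0.450.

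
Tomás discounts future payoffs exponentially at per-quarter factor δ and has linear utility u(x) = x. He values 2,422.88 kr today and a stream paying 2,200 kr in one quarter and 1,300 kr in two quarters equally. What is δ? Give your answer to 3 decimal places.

Equating present values: 2422.88 = 2200δ + 1300δ².
Rearranged: 1300δ² + 2200δ − 2422.88 = 0.
δ = (−2200 + √(2200² + 4·1300·2422.88)) / (2·1300) = (−2200 + √17438976.00) / 2600 ≈ 0.760.

δ ≈ 0.760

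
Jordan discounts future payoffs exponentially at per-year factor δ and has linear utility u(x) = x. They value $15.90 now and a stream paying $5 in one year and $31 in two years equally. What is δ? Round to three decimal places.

δ ≈ 0.640

The stream is worth 5δ + 31δ² today, so 5δ + 31δ² = 15.90.
Rearranged: 31δ² + 5δ − 15.90 = 0.
δ = (−5 + √(5² + 4·31·15.90)) / (2·31) = (−5 + √1996.60) / 62 ≈ 0.640.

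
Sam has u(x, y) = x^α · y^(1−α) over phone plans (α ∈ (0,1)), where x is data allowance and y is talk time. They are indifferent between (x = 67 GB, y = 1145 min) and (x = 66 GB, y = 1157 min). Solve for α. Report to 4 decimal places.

α ≈ 0.4094

Indifference: 67^α · 1145^(1−α) = 66^α · 1157^(1−α).
Rearrange to (67/66)^α = (1157/1145)^(1−α) and take logs: α·0.0150379 = (1−α)·0.0104258.
Thus α·(0.0254637) = 0.0104258, so α = 0.0104258/0.0254637 ≈ 0.4094.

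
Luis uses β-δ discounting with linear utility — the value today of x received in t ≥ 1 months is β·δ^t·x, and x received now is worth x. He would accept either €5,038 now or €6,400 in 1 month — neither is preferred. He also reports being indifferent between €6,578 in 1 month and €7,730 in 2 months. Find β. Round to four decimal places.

β ≈ 0.9250

The second indifference involves only future payoffs, so β cancels: β·δ^1·6578 = β·δ^2·7730, giving δ = 6578/7730 = 0.85097.
Substituting δ into 5038 = β·δ·6400: β = 5038/(5446.210) ≈ 0.9250.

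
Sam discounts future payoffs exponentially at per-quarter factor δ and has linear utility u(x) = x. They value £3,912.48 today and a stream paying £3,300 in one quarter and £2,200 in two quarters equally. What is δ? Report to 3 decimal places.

The stream is worth 3300δ + 2200δ² today, so 3300δ + 2200δ² = 3912.48.
That is, 2200δ² + 3300δ − 3912.48 = 0, a quadratic in δ.
δ = (−3300 + √(3300² + 4·2200·3912.48)) / (2·2200) = (−3300 + √45319824.00) / 4400 ≈ 0.780.

δ ≈ 0.780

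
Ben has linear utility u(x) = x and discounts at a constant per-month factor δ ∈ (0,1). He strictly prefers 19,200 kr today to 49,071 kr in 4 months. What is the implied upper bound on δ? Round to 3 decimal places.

Under u(x) = x this choice says 19200 > δ^4·49071.
So δ^4 < 19200/49071 = 0.39127; taking the 4th root of both positive sides preserves the inequality.
δ < 0.39127^(1/4) = 0.791.

δ < 0.791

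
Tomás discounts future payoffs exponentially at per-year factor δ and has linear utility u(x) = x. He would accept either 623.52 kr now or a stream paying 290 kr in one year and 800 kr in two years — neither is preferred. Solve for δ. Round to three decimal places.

δ ≈ 0.720

Present value of the stream is 290·δ + 800·δ². Indifference gives 290δ + 800δ² = 623.52.
So 800δ² + 290δ − 623.52 = 0.
δ = (−290 + √(290² + 4·800·623.52)) / (2·800) = (−290 + √2079364.00) / 1600 ≈ 0.720.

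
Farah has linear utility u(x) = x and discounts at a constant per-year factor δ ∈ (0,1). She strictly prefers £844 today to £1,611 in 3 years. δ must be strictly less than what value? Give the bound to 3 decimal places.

The preference means 844 > δ^3·1611.
Hence δ^3 < 844/1611 = 0.52390, and x ↦ x^(1/3) is increasing on (0,∞).
δ < 0.52390^(1/3) = 0.806.

δ < 0.806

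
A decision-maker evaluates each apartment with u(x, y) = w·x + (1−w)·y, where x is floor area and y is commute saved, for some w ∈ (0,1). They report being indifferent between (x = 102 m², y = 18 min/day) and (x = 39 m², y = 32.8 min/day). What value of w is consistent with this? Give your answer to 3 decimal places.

Indifference: w·102 + (1−w)·18 = w·39 + (1−w)·32.8.
w·(102−39) = (1−w)·(32.8−18), i.e. w·63 = (1−w)·14.8.
Hence w = 14.8/(63+14.8) = 14.8/77.8 = 0.190.

w = 0.190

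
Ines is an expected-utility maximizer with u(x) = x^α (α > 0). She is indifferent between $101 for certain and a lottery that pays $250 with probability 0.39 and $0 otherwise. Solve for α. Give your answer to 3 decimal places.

EU(lottery) = 0.39·250^α + 0.61·0 = 0.39·250^α.
Setting u(101) equal to that: 101^α = 0.39·250^α ⇒ (101/250)^α = 0.39.
Taking logs: α·ln(101/250) = ln(0.39), so α = -0.941609 / -0.906340 ≈ 1.039.

α ≈ 1.039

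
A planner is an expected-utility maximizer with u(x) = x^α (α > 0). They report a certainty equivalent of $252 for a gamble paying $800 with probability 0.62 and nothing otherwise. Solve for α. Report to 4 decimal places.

α ≈ 0.4138

EU(lottery) = 0.62·800^α + 0.38·0 = 0.62·800^α.
Indifference: 252^α = 0.62·800^α, so (252/800)^α = 0.62.
Take logs: α = ln 0.62 / ln(252/800) ≈ 0.413818.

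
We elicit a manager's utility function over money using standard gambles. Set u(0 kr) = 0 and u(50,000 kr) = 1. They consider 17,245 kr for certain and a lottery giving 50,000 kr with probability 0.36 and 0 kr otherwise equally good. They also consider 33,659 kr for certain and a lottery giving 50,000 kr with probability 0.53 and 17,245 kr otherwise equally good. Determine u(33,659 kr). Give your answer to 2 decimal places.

0.70

From the first indifference, u(17,245 kr) = 0.36·u(50,000 kr) + 0.64·u(0 kr) = 0.36·1 + 0.64·0 = 0.36.
Then u(33,659 kr) = 0.53·u(50,000 kr) + 0.47·u(17,245 kr) = 0.53·1.00 + 0.47·0.36 = 0.6992.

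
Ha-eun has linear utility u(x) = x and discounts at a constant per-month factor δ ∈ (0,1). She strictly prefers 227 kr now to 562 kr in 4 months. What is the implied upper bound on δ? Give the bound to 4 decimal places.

δ < 0.7972

The preference means 227 > δ^4·562.
Dividing by 562: δ^4 < 0.40391. Both sides are positive, so the 4th root keeps the direction.
δ < (227/562)^(1/4) ≈ 0.7972.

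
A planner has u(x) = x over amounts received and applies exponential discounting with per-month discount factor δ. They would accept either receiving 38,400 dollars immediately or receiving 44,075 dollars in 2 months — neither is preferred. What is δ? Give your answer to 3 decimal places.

δ ≈ 0.933

Equating discounted utilities: u(38400) = δ^2·u(44075) ⇒ δ^2 = u(38400)/u(44075).
With u(x) = x: δ^2 = 38400/44075 = 0.87124.
Taking the square root: δ = 0.87124^(1/2) ≈ 0.933.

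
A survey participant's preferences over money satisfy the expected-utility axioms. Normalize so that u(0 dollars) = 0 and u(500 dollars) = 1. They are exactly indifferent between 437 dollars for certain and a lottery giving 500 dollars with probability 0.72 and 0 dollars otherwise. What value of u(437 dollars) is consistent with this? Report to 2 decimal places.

The indifference gives u(437 dollars) = 0.72·u(500 dollars) + 0.28·u(0 dollars) = 0.72·1 + 0.28·0 = 0.72.

0.72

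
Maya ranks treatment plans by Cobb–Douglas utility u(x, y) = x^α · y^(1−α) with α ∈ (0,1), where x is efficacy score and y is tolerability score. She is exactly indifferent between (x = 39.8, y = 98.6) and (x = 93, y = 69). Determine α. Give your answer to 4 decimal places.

The Cobb–Douglas utilities coincide, so 39.8^α·98.6^(1−α) = 93^α·69^(1−α).
(39.8/93)^α = (69/98.6)^(1−α); take logs: α·ln(39.8/93) = (1−α)·ln(69/98.6), i.e. α·-0.8487326 = (1−α)·-0.3569648.
With A = -0.8487326 and B = -0.3569648: α·A = (1−α)·B, so α = B/(A+B) = -0.3569648/-1.2056974 ≈ 0.2961.

α ≈ 0.2961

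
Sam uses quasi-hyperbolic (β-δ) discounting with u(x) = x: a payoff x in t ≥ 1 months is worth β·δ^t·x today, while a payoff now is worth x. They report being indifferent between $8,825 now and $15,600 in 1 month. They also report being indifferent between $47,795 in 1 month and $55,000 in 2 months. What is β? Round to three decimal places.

The second indifference involves only future payoffs, so β cancels: β·δ^1·47795 = β·δ^2·55000, giving δ = 47795/55000 = 0.86900.
Substituting δ into 8825 = β·δ·15600: β = 8825/(13556.400) ≈ 0.651.

β ≈ 0.651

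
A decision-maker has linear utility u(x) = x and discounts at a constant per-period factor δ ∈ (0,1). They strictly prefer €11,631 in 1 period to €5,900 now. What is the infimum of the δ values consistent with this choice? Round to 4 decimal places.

δ > 0.5073

The preference means 5900 < δ·11631.
Dividing through by 11631 gives δ > 0.50727.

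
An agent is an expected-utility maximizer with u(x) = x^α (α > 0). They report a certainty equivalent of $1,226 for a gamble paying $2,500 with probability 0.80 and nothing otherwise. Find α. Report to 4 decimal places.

α ≈ 0.3132

Since u(0) = 0, the lottery's EU is 0.80·2500^α.
Equating: 1226^α = 0.80·2500^α, i.e. 0.4904^α = 0.80.
Taking logs: α·ln(1226/2500) = ln(0.80), so α = -0.2231436 / -0.7125339 ≈ 0.3132.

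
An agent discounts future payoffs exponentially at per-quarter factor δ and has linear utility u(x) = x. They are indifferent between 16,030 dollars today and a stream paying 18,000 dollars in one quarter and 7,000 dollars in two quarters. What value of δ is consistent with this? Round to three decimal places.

The stream is worth 18000δ + 7000δ² today, so 18000δ + 7000δ² = 16030.
That is, 7000δ² + 18000δ − 16030 = 0, a quadratic in δ.
By the quadratic formula (taking the positive root), δ = (−18000 + √772840000.00) / 14000 ≈ 0.700.

δ ≈ 0.700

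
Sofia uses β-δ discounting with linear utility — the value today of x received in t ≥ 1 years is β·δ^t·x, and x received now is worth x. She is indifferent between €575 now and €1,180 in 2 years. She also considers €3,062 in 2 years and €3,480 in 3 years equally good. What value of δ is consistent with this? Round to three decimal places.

The second indifference involves only future payoffs, so β cancels: β·δ^2·3062 = β·δ^3·3480, giving δ = 3062/3480 = 0.87989.

δ ≈ 0.880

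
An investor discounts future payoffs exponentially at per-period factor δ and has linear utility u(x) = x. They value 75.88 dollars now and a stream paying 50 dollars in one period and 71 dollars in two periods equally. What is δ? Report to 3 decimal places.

δ ≈ 0.740

Equating present values: 75.88 = 50δ + 71δ².
Rearranged: 71δ² + 50δ − 75.88 = 0.
By the quadratic formula (taking the positive root), δ = (−50 + √24049.92) / 142 ≈ 0.740.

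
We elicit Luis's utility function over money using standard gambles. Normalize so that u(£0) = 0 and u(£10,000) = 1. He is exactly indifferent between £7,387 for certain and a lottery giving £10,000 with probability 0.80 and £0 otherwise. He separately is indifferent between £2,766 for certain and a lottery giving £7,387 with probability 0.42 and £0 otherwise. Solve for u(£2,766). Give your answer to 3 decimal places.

From the first indifference, u(£7,387) = 0.80·u(£10,000) + 0.20·u(£0) = 0.80·1 + 0.20·0 = 0.80.
The second indifference gives u(£2,766) = 0.42·u(£7,387) + 0.58·u(£0) = 0.42·0.80 + 0.58·0.00 = 0.3360.

0.336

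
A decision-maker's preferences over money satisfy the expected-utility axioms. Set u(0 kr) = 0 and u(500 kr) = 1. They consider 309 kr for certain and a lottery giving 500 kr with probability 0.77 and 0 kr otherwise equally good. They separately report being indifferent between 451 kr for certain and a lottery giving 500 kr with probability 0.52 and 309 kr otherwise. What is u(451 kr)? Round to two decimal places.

The first gamble pins u(309 kr): it must equal 0.77·1 + 0.23·0 = 0.77.
Chaining: u(451 kr) = 0.52·1.00 + 0.48·0.77 = 0.8896.

0.89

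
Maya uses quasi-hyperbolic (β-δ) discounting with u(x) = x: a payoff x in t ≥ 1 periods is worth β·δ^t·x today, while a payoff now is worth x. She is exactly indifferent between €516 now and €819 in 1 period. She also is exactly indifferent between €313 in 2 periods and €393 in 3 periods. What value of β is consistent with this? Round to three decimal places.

From the later pair, β·δ^2·313 = β·δ^3·393; dividing through, δ = 313/393 = 0.79644.
Substituting δ into 516 = β·δ·819: β = 516/(652.282) ≈ 0.791.

β ≈ 0.791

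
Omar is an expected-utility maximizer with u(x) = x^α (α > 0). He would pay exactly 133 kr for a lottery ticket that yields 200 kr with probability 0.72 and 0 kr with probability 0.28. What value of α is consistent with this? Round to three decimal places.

α ≈ 0.805

Since u(0) = 0, the lottery's EU is 0.72·200^α.
Indifference: 133^α = 0.72·200^α, so (133/200)^α = 0.72.
α = ln(0.72) / ln(133/200) = -0.328504/-0.407968 ≈ 0.805.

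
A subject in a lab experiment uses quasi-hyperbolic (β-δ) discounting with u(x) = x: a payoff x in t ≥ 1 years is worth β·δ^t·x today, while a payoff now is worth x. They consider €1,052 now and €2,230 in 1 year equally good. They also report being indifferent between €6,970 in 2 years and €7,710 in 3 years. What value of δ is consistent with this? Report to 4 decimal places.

Both payoffs in the second observation are in the future, so β drops out: δ^2·6970 = δ^3·7710 ⇒ δ = 6970/7710 = 0.90402.

δ ≈ 0.9040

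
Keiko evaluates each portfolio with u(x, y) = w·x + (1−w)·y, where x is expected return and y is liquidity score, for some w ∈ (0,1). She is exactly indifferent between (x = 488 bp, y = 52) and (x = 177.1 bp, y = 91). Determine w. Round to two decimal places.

Equating utilities: w·488 + (1−w)·52 = w·177.1 + (1−w)·91.
Rearranging, 310.9·w − 39·(1−w) = 0.
Hence w = 39/(310.9+39) = 39/349.9 = 0.11.

w = 0.11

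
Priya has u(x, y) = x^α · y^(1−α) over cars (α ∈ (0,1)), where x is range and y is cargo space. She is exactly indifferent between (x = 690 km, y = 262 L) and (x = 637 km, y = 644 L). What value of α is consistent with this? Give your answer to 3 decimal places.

Set the two utilities equal: 690^α·262^(1−α) = 637^α·644^(1−α).
Taking logs: α·ln 690 + (1−α)·ln 262 = α·ln 637 + (1−α)·ln 644, i.e. α·0.079922 = (1−α)·0.899354.
With A = 0.079922 and B = 0.899354: α·A = (1−α)·B, so α = B/(A+B) = 0.899354/0.979276 ≈ 0.918.

α ≈ 0.918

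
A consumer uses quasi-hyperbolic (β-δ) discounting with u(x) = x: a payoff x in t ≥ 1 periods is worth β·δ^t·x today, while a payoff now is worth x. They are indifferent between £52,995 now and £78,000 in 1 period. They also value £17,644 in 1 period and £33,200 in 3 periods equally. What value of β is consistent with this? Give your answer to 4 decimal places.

β ≈ 0.9320

From the later pair, β·δ^1·17644 = β·δ^3·33200; dividing through, δ^2 = 17644/33200 = 0.53145, so δ = 0.72900.
Now use the now-vs-future pair: 52995 = β·δ·78000 gives β = 52995/(0.72900·78000) ≈ 0.9320.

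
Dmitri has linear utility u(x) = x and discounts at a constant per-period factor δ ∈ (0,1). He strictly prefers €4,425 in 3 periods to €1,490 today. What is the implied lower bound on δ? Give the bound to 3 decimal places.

δ > 0.696

The preference means 1490 < δ^3·4425.
Dividing by 4425: δ^3 > 0.33672. Both sides are positive, so the cube root keeps the direction.
δ > 0.33672^(1/3) = 0.696.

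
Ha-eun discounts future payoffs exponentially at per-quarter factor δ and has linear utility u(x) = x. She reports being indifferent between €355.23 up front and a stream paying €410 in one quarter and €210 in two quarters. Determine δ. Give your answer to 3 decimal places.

The stream is worth 410δ + 210δ² today, so 410δ + 210δ² = 355.23.
So 210δ² + 410δ − 355.23 = 0.
δ = (−410 + √(410² + 4·210·355.23)) / (2·210) = (−410 + √466493.20) / 420 ≈ 0.650.

δ ≈ 0.650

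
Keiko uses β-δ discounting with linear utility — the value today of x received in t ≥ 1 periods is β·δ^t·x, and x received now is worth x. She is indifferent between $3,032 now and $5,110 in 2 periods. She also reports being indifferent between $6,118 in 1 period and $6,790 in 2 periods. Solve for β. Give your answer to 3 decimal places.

β ≈ 0.731

The second indifference involves only future payoffs, so β cancels: β·δ^1·6118 = β·δ^2·6790, giving δ = 6118/6790 = 0.90103.
Substituting δ into 3032 = β·δ^2·5110: β = 3032/(4148.588) ≈ 0.731.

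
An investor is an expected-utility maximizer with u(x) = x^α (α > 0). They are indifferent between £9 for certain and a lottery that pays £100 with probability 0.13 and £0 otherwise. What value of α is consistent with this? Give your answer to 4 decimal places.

The lottery's expected utility is 0.13·u(100) + 0.87·u(0) = 0.13·100^α (since u(0) = 0 for α > 0).
Indifference: 9^α = 0.13·100^α, so (9/100)^α = 0.13.
α = ln(0.13) / ln(9/100) = -2.0402208/-2.4079456 ≈ 0.8473.

α ≈ 0.8473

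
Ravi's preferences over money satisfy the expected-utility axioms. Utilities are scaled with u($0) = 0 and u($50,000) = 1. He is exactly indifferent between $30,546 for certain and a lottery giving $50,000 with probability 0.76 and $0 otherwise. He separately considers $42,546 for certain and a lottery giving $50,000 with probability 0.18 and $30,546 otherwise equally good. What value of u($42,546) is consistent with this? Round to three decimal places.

First, u($30,546) = 0.76·u($50,000) + 0.24·u($0) = 0.76.
The second indifference gives u($42,546) = 0.18·u($50,000) + 0.82·u($30,546) = 0.18·1.00 + 0.82·0.76 = 0.8032.

0.803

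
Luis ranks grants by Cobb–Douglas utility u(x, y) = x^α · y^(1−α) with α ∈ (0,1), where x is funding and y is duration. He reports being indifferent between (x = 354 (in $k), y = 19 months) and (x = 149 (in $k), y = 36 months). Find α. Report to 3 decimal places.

The Cobb–Douglas utilities coincide, so 354^α·19^(1−α) = 149^α·36^(1−α).
Taking logs: α·ln 354 + (1−α)·ln 19 = α·ln 149 + (1−α)·ln 36, i.e. α·0.865351 = (1−α)·0.639080.
So α/(1−α) = (0.639080)/(0.865351) = 0.738521, and α = 0.738521/1.738521 ≈ 0.425.

α ≈ 0.425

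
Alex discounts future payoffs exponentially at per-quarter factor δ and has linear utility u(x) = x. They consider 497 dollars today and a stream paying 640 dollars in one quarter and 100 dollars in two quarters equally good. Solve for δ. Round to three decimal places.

Present value of the stream is 640·δ + 100·δ². Indifference gives 640δ + 100δ² = 497.
So 100δ² + 640δ − 497 = 0.
The positive root is δ = [−640 + √(640² + 4·100·497)] / (2·100) = (−640 + 780.000)/200 ≈ 0.700.

δ ≈ 0.700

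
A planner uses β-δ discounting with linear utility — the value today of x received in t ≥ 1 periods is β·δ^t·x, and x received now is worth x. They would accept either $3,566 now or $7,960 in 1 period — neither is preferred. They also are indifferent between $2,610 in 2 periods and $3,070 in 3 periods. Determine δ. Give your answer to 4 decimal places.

Both payoffs in the second observation are in the future, so β drops out: δ^2·2610 = δ^3·3070 ⇒ δ = 2610/3070 = 0.85016.

δ ≈ 0.8502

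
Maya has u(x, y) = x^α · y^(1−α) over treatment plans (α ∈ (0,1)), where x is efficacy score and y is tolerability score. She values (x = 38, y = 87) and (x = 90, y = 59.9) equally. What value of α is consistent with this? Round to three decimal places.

The Cobb–Douglas utilities coincide, so 38^α·87^(1−α) = 90^α·59.9^(1−α).
Taking logs: α·ln 38 + (1−α)·ln 87 = α·ln 90 + (1−α)·ln 59.9, i.e. α·-0.862224 = (1−α)·-0.373232.
So α/(1−α) = (-0.373232)/(-0.862224) = 0.432871, and α = 0.432871/1.432871 ≈ 0.302.

α ≈ 0.302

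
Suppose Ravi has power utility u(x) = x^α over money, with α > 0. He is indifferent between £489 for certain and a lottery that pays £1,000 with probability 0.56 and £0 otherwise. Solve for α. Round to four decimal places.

The lottery's expected utility is 0.56·u(1000) + 0.44·u(0) = 0.56·1000^α (since u(0) = 0 for α > 0).
Equating: 489^α = 0.56·1000^α, i.e. 0.4890^α = 0.56.
Taking logs: α·ln(489/1000) = ln(0.56), so α = -0.5798185 / -0.7153928 ≈ 0.8105.

α ≈ 0.8105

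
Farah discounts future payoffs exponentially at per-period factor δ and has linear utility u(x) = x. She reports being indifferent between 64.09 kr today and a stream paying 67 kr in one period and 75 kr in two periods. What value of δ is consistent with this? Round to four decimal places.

δ ≈ 0.5800

Equating present values: 64.09 = 67δ + 75δ².
So 75δ² + 67δ − 64.09 = 0.
δ = (−67 + √(67² + 4·75·64.09)) / (2·75) = (−67 + √23716.00) / 150 ≈ 0.5800.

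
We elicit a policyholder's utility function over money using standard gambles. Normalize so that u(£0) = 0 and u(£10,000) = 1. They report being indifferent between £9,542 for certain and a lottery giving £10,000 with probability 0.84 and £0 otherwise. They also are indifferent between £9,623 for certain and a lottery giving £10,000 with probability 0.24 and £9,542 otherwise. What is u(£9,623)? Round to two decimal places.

0.88

First, u(£9,542) = 0.84·u(£10,000) + 0.16·u(£0) = 0.84.
The second indifference gives u(£9,623) = 0.24·u(£10,000) + 0.76·u(£9,542) = 0.24·1.00 + 0.76·0.84 = 0.8784.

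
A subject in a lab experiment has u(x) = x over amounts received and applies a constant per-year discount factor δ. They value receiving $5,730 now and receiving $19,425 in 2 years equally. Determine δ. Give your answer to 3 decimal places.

δ ≈ 0.543

The payoff in 2 years is discounted by δ^2, so u(5730) = δ^2·u(19425) and δ^2 = u(5730)/u(19425).
With u(x) = x: δ^2 = 5730/19425 = 0.29498.
So δ = 0.29498^(1/2) ≈ 0.543.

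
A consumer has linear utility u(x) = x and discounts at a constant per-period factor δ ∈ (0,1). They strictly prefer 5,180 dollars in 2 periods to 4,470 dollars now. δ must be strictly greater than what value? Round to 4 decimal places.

δ > 0.9289

The preference means 4470 < δ^2·5180.
So δ^2 > 4470/5180 = 0.86293; taking the square root of both positive sides preserves the inequality.
δ > (4470/5180)^(1/2) ≈ 0.9289.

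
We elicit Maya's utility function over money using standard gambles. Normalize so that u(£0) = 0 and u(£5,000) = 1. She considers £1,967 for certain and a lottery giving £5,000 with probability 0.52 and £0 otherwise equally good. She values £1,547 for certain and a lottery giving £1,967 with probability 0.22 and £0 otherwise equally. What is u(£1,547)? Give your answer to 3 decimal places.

0.114

The first gamble pins u(£1,967): it must equal 0.52·1 + 0.48·0 = 0.52.
The second indifference gives u(£1,547) = 0.22·u(£1,967) + 0.78·u(£0) = 0.22·0.52 + 0.78·0.00 = 0.1144.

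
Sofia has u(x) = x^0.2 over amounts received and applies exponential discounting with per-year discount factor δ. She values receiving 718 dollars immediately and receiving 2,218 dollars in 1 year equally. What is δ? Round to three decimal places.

δ ≈ 0.798

The payoff in 1 year is discounted by δ, so u(718) = δ·u(2218) and δ = u(718)/u(2218).
With u(x) = x^0.2: δ = 718^0.2/2218^0.2 = (718/2218)^0.2 = 0.79805.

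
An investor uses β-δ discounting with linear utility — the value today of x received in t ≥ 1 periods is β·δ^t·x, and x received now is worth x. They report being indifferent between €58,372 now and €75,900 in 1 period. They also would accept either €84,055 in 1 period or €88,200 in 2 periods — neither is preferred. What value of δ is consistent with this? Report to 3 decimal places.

δ ≈ 0.953

The second indifference involves only future payoffs, so β cancels: β·δ^1·84055 = β·δ^2·88200, giving δ = 84055/88200 = 0.95300.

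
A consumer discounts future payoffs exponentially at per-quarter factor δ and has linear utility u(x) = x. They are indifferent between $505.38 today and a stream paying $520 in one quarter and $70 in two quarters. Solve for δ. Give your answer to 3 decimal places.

δ ≈ 0.870

Equating present values: 505.38 = 520δ + 70δ².
So 70δ² + 520δ − 505.38 = 0.
The positive root is δ = [−520 + √(520² + 4·70·505.38)] / (2·70) = (−520 + 641.799)/140 ≈ 0.870.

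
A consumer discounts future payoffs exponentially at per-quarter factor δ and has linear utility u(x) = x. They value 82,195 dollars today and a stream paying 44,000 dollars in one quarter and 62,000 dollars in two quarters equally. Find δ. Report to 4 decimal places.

δ ≈ 0.8500

Present value of the stream is 44000·δ + 62000·δ². Indifference gives 44000δ + 62000δ² = 82195.
So 62000δ² + 44000δ − 82195 = 0.
By the quadratic formula (taking the positive root), δ = (−44000 + √22320360000.00) / 124000 ≈ 0.8500.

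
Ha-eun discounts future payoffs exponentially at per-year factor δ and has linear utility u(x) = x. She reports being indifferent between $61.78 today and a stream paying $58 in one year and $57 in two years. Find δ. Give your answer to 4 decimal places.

Equating present values: 61.78 = 58δ + 57δ².
So 57δ² + 58δ − 61.78 = 0.
By the quadratic formula (taking the positive root), δ = (−58 + √17449.84) / 114 ≈ 0.6500.

δ ≈ 0.6500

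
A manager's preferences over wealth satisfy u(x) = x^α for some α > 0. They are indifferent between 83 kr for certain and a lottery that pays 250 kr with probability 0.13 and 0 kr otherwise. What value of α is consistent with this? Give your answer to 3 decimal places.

EU(lottery) = 0.13·250^α + 0.87·0 = 0.13·250^α.
Setting u(83) equal to that: 83^α = 0.13·250^α ⇒ (83/250)^α = 0.13.
Taking logs: α·ln(83/250) = ln(0.13), so α = -2.040221 / -1.102620 ≈ 1.850.

α ≈ 1.850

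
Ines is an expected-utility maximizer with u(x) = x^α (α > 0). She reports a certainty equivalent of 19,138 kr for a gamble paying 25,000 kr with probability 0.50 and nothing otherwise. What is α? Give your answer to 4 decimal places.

α ≈ 2.5941

Since u(0) = 0, the lottery's EU is 0.50·25000^α.
Indifference: 19138^α = 0.50·25000^α, so (19138/25000)^α = 0.50.
Take logs: α = ln 0.50 / ln(19138/25000) ≈ 2.594114.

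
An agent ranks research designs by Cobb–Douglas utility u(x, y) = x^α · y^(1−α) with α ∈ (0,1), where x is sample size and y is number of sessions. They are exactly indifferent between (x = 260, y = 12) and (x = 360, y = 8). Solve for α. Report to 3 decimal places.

α ≈ 0.555

Indifference: 260^α · 12^(1−α) = 360^α · 8^(1−α).
Rearrange to (260/360)^α = (8/12)^(1−α) and take logs: α·-0.325422 = (1−α)·-0.405465.
So α/(1−α) = (-0.405465)/(-0.325422) = 1.245967, and α = 1.245967/2.245967 ≈ 0.555.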